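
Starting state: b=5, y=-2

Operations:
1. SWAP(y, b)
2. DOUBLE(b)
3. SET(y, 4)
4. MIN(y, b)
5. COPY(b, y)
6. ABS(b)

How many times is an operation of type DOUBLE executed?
1

Counting DOUBLE operations:
Step 2: DOUBLE(b) ← DOUBLE
Total: 1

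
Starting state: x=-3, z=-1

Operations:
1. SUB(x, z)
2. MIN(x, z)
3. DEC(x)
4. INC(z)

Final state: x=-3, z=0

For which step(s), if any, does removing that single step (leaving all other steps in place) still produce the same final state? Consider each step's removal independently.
Step(s) 2

Testing removal of each single step:
Without step 1: final = x=-4, z=0 (different)
Without step 2: final = x=-3, z=0 (same)
Without step 3: final = x=-2, z=0 (different)
Without step 4: final = x=-3, z=-1 (different)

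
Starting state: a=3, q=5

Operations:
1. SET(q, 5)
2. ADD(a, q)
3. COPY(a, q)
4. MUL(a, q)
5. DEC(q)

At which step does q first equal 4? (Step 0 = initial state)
Step 5

Tracing q:
Initial: q = 5
After step 1: q = 5
After step 2: q = 5
After step 3: q = 5
After step 4: q = 5
After step 5: q = 4 ← first occurrence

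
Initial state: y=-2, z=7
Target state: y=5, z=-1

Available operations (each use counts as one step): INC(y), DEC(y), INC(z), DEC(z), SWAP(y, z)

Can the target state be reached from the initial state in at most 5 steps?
Yes

Path (4 steps): INC(y) → DEC(z) → DEC(z) → SWAP(y, z)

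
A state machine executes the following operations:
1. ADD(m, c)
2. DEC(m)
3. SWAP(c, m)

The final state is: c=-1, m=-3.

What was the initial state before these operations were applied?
c=-3, m=3

Working backwards:
Final state: c=-1, m=-3
Before step 3 (SWAP(c, m)): c=-3, m=-1
Before step 2 (DEC(m)): c=-3, m=0
Before step 1 (ADD(m, c)): c=-3, m=3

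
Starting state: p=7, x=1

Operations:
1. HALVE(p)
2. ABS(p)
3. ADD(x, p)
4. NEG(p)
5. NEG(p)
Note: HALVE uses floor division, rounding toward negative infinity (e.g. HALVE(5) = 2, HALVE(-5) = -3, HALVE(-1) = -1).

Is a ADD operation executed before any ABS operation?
No

First ADD: step 3
First ABS: step 2
Since 3 > 2, ABS comes first.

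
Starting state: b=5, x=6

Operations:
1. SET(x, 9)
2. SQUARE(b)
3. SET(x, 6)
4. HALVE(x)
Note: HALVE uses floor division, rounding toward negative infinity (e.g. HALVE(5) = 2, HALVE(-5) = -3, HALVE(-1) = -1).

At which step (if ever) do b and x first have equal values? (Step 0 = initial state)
Never

b and x never become equal during execution.

Comparing values at each step:
Initial: b=5, x=6
After step 1: b=5, x=9
After step 2: b=25, x=9
After step 3: b=25, x=6
After step 4: b=25, x=3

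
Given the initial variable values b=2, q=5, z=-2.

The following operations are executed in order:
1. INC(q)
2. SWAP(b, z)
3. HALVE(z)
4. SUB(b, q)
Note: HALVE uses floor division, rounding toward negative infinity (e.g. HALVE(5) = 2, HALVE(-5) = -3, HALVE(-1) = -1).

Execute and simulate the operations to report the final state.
{b: -8, q: 6, z: 1}

Step-by-step execution:
Initial: b=2, q=5, z=-2
After step 1 (INC(q)): b=2, q=6, z=-2
After step 2 (SWAP(b, z)): b=-2, q=6, z=2
After step 3 (HALVE(z)): b=-2, q=6, z=1
After step 4 (SUB(b, q)): b=-8, q=6, z=1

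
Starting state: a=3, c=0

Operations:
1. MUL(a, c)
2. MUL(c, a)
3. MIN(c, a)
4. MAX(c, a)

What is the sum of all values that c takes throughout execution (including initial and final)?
0

Values of c at each step:
Initial: c = 0
After step 1: c = 0
After step 2: c = 0
After step 3: c = 0
After step 4: c = 0
Sum = 0 + 0 + 0 + 0 + 0 = 0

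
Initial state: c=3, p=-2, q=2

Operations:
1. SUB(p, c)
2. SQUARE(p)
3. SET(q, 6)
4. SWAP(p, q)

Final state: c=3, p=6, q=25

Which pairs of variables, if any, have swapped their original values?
None

Comparing initial and final values:
q: 2 → 25
c: 3 → 3
p: -2 → 6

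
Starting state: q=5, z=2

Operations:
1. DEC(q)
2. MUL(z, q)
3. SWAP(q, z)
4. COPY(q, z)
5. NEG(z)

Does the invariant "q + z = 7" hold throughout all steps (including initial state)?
No, violated after step 1

The invariant is violated after step 1.

State at each step:
Initial: q=5, z=2
After step 1: q=4, z=2
After step 2: q=4, z=8
After step 3: q=8, z=4
After step 4: q=4, z=4
After step 5: q=4, z=-4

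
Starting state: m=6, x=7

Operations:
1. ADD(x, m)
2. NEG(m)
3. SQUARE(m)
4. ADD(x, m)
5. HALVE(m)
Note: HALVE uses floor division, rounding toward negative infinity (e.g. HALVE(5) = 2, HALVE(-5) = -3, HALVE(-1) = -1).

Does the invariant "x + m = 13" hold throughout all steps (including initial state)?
No, violated after step 1

The invariant is violated after step 1.

State at each step:
Initial: m=6, x=7
After step 1: m=6, x=13
After step 2: m=-6, x=13
After step 3: m=36, x=13
After step 4: m=36, x=49
After step 5: m=18, x=49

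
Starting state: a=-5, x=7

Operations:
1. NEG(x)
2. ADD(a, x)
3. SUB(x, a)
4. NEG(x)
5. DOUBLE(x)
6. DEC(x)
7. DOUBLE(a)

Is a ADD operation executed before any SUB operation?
Yes

First ADD: step 2
First SUB: step 3
Since 2 < 3, ADD comes first.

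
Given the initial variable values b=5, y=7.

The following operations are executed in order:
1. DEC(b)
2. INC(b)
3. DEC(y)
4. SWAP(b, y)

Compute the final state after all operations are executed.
{b: 6, y: 5}

Step-by-step execution:
Initial: b=5, y=7
After step 1 (DEC(b)): b=4, y=7
After step 2 (INC(b)): b=5, y=7
After step 3 (DEC(y)): b=5, y=6
After step 4 (SWAP(b, y)): b=6, y=5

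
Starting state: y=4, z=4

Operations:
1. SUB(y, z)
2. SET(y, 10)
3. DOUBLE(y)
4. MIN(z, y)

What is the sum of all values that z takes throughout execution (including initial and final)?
20

Values of z at each step:
Initial: z = 4
After step 1: z = 4
After step 2: z = 4
After step 3: z = 4
After step 4: z = 4
Sum = 4 + 4 + 4 + 4 + 4 = 20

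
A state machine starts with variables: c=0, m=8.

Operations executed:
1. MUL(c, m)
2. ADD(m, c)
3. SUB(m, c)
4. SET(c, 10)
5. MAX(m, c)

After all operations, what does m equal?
m = 10

Tracing execution:
Step 1: MUL(c, m) → m = 8
Step 2: ADD(m, c) → m = 8
Step 3: SUB(m, c) → m = 8
Step 4: SET(c, 10) → m = 8
Step 5: MAX(m, c) → m = 10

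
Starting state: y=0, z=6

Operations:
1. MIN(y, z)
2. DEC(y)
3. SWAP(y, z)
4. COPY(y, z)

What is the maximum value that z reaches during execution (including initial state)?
6

Values of z at each step:
Initial: z = 6 ← maximum
After step 1: z = 6
After step 2: z = 6
After step 3: z = -1
After step 4: z = -1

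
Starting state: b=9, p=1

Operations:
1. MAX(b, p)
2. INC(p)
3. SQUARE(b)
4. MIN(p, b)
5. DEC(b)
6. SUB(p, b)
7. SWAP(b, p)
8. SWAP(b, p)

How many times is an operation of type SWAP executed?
2

Counting SWAP operations:
Step 7: SWAP(b, p) ← SWAP
Step 8: SWAP(b, p) ← SWAP
Total: 2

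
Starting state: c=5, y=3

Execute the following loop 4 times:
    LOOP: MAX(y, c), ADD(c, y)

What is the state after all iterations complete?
c=80, y=40

Iteration trace:
Start: c=5, y=3
After iteration 1: c=10, y=5
After iteration 2: c=20, y=10
After iteration 3: c=40, y=20
After iteration 4: c=80, y=40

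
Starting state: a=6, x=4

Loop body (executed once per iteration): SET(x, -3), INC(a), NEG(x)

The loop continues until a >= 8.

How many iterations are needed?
2

Tracing iterations:
Initial: a=6, x=4
After iteration 1: a=7, x=3
After iteration 2: a=8, x=3
a >= 8 now holds, so the loop exits after 2 iterations.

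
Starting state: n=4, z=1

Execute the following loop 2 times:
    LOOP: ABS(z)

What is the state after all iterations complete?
n=4, z=1

Iteration trace:
Start: n=4, z=1
After iteration 1: n=4, z=1
After iteration 2: n=4, z=1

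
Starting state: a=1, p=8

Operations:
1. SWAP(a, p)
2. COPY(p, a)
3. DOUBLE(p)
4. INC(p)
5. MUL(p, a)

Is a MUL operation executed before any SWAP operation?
No

First MUL: step 5
First SWAP: step 1
Since 5 > 1, SWAP comes first.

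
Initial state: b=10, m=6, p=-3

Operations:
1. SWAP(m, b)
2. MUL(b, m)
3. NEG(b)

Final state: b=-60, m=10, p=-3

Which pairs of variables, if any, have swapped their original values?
None

Comparing initial and final values:
p: -3 → -3
m: 6 → 10
b: 10 → -60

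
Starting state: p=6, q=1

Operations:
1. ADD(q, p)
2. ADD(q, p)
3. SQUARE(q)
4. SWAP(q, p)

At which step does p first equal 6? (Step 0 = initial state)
Step 0

Tracing p:
Initial: p = 6 ← first occurrence
After step 1: p = 6
After step 2: p = 6
After step 3: p = 6
After step 4: p = 169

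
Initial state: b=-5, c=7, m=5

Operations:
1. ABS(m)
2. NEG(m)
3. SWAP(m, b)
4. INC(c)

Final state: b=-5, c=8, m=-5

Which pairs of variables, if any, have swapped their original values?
None

Comparing initial and final values:
c: 7 → 8
b: -5 → -5
m: 5 → -5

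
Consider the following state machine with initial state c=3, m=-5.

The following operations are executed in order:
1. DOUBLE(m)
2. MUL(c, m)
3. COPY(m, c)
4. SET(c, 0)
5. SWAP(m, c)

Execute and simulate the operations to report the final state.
{c: -30, m: 0}

Step-by-step execution:
Initial: c=3, m=-5
After step 1 (DOUBLE(m)): c=3, m=-10
After step 2 (MUL(c, m)): c=-30, m=-10
After step 3 (COPY(m, c)): c=-30, m=-30
After step 4 (SET(c, 0)): c=0, m=-30
After step 5 (SWAP(m, c)): c=-30, m=0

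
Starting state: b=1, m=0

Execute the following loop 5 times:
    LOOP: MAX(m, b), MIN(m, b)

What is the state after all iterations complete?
b=1, m=1

Iteration trace:
Start: b=1, m=0
After iteration 1: b=1, m=1
After iteration 2: b=1, m=1
After iteration 3: b=1, m=1
After iteration 4: b=1, m=1
After iteration 5: b=1, m=1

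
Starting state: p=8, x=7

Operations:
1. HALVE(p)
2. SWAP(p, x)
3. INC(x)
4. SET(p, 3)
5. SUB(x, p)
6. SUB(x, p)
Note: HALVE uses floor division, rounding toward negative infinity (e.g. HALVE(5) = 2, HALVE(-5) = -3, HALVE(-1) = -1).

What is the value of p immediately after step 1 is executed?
p = 4

Tracing p through execution:
Initial: p = 8
After step 1 (HALVE(p)): p = 4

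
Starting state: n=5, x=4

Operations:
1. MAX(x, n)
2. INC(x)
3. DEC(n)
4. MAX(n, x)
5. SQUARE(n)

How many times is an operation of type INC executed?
1

Counting INC operations:
Step 2: INC(x) ← INC
Total: 1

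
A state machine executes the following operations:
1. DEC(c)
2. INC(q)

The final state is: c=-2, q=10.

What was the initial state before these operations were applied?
c=-1, q=9

Working backwards:
Final state: c=-2, q=10
Before step 2 (INC(q)): c=-2, q=9
Before step 1 (DEC(c)): c=-1, q=9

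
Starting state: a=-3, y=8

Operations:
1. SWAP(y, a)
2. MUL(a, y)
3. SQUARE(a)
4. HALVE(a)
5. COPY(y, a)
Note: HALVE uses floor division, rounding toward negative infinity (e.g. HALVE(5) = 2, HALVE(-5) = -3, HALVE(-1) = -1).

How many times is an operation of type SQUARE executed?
1

Counting SQUARE operations:
Step 3: SQUARE(a) ← SQUARE
Total: 1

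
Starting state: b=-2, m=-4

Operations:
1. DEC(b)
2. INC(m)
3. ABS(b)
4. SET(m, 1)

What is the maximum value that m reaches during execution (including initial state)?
1

Values of m at each step:
Initial: m = -4
After step 1: m = -4
After step 2: m = -3
After step 3: m = -3
After step 4: m = 1 ← maximum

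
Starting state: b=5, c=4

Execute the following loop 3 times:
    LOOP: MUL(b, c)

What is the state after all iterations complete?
b=320, c=4

Iteration trace:
Start: b=5, c=4
After iteration 1: b=20, c=4
After iteration 2: b=80, c=4
After iteration 3: b=320, c=4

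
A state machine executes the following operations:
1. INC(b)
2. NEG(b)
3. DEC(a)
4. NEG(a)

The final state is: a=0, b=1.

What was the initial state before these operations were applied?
a=1, b=-2

Working backwards:
Final state: a=0, b=1
Before step 4 (NEG(a)): a=0, b=1
Before step 3 (DEC(a)): a=1, b=1
Before step 2 (NEG(b)): a=1, b=-1
Before step 1 (INC(b)): a=1, b=-2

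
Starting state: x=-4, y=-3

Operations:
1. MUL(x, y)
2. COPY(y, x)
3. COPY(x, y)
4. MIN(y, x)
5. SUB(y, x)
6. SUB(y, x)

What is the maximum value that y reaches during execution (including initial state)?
12

Values of y at each step:
Initial: y = -3
After step 1: y = -3
After step 2: y = 12 ← maximum
After step 3: y = 12
After step 4: y = 12
After step 5: y = 0
After step 6: y = -12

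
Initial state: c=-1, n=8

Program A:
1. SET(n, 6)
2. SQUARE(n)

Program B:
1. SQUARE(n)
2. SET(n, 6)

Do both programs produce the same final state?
No

Program A final state: c=-1, n=36
Program B final state: c=-1, n=6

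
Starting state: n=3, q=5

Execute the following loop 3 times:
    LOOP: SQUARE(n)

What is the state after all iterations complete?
n=6561, q=5

Iteration trace:
Start: n=3, q=5
After iteration 1: n=9, q=5
After iteration 2: n=81, q=5
After iteration 3: n=6561, q=5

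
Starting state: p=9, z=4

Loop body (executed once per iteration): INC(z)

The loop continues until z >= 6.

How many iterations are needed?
2

Tracing iterations:
Initial: p=9, z=4
After iteration 1: p=9, z=5
After iteration 2: p=9, z=6
z >= 6 now holds, so the loop exits after 2 iterations.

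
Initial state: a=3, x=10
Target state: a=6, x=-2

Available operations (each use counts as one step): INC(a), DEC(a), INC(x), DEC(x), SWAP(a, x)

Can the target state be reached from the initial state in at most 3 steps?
No

The target state cannot be reached within 3 steps.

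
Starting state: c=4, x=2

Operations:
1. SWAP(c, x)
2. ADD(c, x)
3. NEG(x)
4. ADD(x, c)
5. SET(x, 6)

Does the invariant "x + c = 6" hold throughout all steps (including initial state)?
No, violated after step 2

The invariant is violated after step 2.

State at each step:
Initial: c=4, x=2
After step 1: c=2, x=4
After step 2: c=6, x=4
After step 3: c=6, x=-4
After step 4: c=6, x=2
After step 5: c=6, x=6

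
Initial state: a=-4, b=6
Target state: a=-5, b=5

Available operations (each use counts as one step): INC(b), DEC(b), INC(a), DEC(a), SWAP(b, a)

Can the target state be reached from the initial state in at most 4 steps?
Yes

Path (2 steps): DEC(b) → DEC(a)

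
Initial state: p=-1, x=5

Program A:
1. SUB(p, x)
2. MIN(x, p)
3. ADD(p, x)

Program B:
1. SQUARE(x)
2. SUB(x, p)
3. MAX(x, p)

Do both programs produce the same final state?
No

Program A final state: p=-12, x=-6
Program B final state: p=-1, x=26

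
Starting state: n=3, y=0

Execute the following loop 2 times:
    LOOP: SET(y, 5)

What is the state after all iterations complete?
n=3, y=5

Iteration trace:
Start: n=3, y=0
After iteration 1: n=3, y=5
After iteration 2: n=3, y=5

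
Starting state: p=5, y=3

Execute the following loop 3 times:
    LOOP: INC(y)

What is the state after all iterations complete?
p=5, y=6

Iteration trace:
Start: p=5, y=3
After iteration 1: p=5, y=4
After iteration 2: p=5, y=5
After iteration 3: p=5, y=6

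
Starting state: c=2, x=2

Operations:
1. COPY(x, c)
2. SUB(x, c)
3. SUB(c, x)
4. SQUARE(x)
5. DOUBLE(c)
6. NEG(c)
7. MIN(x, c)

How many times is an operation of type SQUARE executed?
1

Counting SQUARE operations:
Step 4: SQUARE(x) ← SQUARE
Total: 1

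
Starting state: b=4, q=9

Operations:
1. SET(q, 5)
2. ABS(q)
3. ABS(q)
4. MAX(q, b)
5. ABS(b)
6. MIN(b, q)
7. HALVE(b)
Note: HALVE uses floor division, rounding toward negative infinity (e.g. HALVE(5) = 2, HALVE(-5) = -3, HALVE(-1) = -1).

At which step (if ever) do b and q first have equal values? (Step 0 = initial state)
Never

b and q never become equal during execution.

Comparing values at each step:
Initial: b=4, q=9
After step 1: b=4, q=5
After step 2: b=4, q=5
After step 3: b=4, q=5
After step 4: b=4, q=5
After step 5: b=4, q=5
After step 6: b=4, q=5
After step 7: b=2, q=5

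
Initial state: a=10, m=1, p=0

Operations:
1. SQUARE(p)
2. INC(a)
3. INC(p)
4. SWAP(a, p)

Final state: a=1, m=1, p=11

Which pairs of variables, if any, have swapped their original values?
None

Comparing initial and final values:
a: 10 → 1
p: 0 → 11
m: 1 → 1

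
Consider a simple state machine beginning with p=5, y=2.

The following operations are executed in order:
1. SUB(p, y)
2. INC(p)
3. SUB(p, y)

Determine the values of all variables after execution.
{p: 2, y: 2}

Step-by-step execution:
Initial: p=5, y=2
After step 1 (SUB(p, y)): p=3, y=2
After step 2 (INC(p)): p=4, y=2
After step 3 (SUB(p, y)): p=2, y=2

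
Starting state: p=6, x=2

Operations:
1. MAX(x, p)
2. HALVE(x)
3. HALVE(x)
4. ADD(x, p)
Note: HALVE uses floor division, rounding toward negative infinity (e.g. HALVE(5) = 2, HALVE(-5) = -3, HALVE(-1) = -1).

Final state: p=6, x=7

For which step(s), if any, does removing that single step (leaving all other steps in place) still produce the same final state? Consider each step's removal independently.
None - removing any single step changes the final result

Testing removal of each single step:
Without step 1: final = p=6, x=6 (different)
Without step 2: final = p=6, x=9 (different)
Without step 3: final = p=6, x=9 (different)
Without step 4: final = p=6, x=1 (different)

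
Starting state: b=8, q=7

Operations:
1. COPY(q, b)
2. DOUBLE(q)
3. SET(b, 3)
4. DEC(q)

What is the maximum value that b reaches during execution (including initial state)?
8

Values of b at each step:
Initial: b = 8 ← maximum
After step 1: b = 8
After step 2: b = 8
After step 3: b = 3
After step 4: b = 3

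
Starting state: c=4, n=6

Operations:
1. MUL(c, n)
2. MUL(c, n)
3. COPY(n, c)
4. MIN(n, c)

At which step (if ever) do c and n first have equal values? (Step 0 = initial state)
Step 3

c and n first become equal after step 3.

Comparing values at each step:
Initial: c=4, n=6
After step 1: c=24, n=6
After step 2: c=144, n=6
After step 3: c=144, n=144 ← equal!
After step 4: c=144, n=144 ← equal!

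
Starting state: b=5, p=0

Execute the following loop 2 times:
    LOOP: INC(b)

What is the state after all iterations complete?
b=7, p=0

Iteration trace:
Start: b=5, p=0
After iteration 1: b=6, p=0
After iteration 2: b=7, p=0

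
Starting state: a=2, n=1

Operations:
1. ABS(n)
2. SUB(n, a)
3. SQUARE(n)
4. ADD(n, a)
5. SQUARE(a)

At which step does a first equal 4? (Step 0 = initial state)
Step 5

Tracing a:
Initial: a = 2
After step 1: a = 2
After step 2: a = 2
After step 3: a = 2
After step 4: a = 2
After step 5: a = 4 ← first occurrence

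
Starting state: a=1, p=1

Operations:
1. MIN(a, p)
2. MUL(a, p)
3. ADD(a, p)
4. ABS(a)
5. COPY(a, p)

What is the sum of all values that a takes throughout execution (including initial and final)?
8

Values of a at each step:
Initial: a = 1
After step 1: a = 1
After step 2: a = 1
After step 3: a = 2
After step 4: a = 2
After step 5: a = 1
Sum = 1 + 1 + 1 + 2 + 2 + 1 = 8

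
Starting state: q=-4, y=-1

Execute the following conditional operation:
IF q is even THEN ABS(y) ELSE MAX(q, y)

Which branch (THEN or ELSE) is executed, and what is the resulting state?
Branch: THEN, Final state: q=-4, y=1

Evaluating condition: q is even
Condition is True, so THEN branch executes
After ABS(y): q=-4, y=1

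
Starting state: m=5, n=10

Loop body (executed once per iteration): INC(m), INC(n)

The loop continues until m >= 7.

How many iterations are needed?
2

Tracing iterations:
Initial: m=5, n=10
After iteration 1: m=6, n=11
After iteration 2: m=7, n=12
m >= 7 now holds, so the loop exits after 2 iterations.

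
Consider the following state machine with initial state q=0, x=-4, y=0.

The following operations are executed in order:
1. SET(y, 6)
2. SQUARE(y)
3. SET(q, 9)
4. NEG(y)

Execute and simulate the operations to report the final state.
{q: 9, x: -4, y: -36}

Step-by-step execution:
Initial: q=0, x=-4, y=0
After step 1 (SET(y, 6)): q=0, x=-4, y=6
After step 2 (SQUARE(y)): q=0, x=-4, y=36
After step 3 (SET(q, 9)): q=9, x=-4, y=36
After step 4 (NEG(y)): q=9, x=-4, y=-36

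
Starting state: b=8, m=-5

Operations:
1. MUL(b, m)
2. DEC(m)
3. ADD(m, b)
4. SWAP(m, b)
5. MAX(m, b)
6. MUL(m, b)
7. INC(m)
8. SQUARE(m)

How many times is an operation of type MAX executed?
1

Counting MAX operations:
Step 5: MAX(m, b) ← MAX
Total: 1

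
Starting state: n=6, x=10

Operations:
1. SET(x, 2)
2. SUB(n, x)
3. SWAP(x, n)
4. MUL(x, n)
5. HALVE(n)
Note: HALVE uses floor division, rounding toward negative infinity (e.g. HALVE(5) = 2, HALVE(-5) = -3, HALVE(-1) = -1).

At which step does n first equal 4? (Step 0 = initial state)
Step 2

Tracing n:
Initial: n = 6
After step 1: n = 6
After step 2: n = 4 ← first occurrence
After step 3: n = 2
After step 4: n = 2
After step 5: n = 1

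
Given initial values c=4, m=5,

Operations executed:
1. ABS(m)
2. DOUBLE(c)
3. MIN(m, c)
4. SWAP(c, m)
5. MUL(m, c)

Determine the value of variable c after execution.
c = 5

Tracing execution:
Step 1: ABS(m) → c = 4
Step 2: DOUBLE(c) → c = 8
Step 3: MIN(m, c) → c = 8
Step 4: SWAP(c, m) → c = 5
Step 5: MUL(m, c) → c = 5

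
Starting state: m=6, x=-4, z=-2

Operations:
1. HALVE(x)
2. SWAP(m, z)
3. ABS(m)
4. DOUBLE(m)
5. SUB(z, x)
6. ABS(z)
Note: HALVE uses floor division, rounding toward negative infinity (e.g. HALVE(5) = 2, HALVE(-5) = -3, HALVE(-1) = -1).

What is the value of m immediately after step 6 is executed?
m = 4

Tracing m through execution:
Initial: m = 6
After step 1 (HALVE(x)): m = 6
After step 2 (SWAP(m, z)): m = -2
After step 3 (ABS(m)): m = 2
After step 4 (DOUBLE(m)): m = 4
After step 5 (SUB(z, x)): m = 4
After step 6 (ABS(z)): m = 4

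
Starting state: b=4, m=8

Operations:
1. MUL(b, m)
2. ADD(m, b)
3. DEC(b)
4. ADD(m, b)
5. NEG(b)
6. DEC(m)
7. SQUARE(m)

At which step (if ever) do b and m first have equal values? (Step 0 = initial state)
Never

b and m never become equal during execution.

Comparing values at each step:
Initial: b=4, m=8
After step 1: b=32, m=8
After step 2: b=32, m=40
After step 3: b=31, m=40
After step 4: b=31, m=71
After step 5: b=-31, m=71
After step 6: b=-31, m=70
After step 7: b=-31, m=4900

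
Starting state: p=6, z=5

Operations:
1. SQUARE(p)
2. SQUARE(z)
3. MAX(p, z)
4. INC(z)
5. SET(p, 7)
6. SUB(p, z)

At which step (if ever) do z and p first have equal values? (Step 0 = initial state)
Never

z and p never become equal during execution.

Comparing values at each step:
Initial: z=5, p=6
After step 1: z=5, p=36
After step 2: z=25, p=36
After step 3: z=25, p=36
After step 4: z=26, p=36
After step 5: z=26, p=7
After step 6: z=26, p=-19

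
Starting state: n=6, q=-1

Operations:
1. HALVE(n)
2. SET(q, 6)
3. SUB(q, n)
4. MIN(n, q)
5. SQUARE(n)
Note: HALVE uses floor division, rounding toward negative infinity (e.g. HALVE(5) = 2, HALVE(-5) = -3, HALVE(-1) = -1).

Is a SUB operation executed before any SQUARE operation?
Yes

First SUB: step 3
First SQUARE: step 5
Since 3 < 5, SUB comes first.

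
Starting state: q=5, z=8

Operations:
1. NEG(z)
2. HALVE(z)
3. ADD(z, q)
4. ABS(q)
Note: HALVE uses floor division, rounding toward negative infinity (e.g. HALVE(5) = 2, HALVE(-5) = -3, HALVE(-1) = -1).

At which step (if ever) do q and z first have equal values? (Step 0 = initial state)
Never

q and z never become equal during execution.

Comparing values at each step:
Initial: q=5, z=8
After step 1: q=5, z=-8
After step 2: q=5, z=-4
After step 3: q=5, z=1
After step 4: q=5, z=1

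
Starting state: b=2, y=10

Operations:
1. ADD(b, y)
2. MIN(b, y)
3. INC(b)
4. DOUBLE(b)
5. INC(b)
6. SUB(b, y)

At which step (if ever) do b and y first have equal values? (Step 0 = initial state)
Step 2

b and y first become equal after step 2.

Comparing values at each step:
Initial: b=2, y=10
After step 1: b=12, y=10
After step 2: b=10, y=10 ← equal!
After step 3: b=11, y=10
After step 4: b=22, y=10
After step 5: b=23, y=10
After step 6: b=13, y=10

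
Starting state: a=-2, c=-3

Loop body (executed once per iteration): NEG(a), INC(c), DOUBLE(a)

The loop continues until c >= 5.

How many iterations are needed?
8

Tracing iterations:
Initial: a=-2, c=-3
After iteration 1: a=4, c=-2
After iteration 2: a=-8, c=-1
After iteration 3: a=16, c=0
After iteration 4: a=-32, c=1
After iteration 5: a=64, c=2
After iteration 6: a=-128, c=3
After iteration 7: a=256, c=4
After iteration 8: a=-512, c=5
c >= 5 now holds, so the loop exits after 8 iterations.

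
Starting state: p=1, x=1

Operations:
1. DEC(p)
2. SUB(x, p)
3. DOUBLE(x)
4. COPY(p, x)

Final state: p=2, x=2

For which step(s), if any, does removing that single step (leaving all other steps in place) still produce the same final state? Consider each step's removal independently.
Step(s) 2

Testing removal of each single step:
Without step 1: final = p=0, x=0 (different)
Without step 2: final = p=2, x=2 (same)
Without step 3: final = p=1, x=1 (different)
Without step 4: final = p=0, x=2 (different)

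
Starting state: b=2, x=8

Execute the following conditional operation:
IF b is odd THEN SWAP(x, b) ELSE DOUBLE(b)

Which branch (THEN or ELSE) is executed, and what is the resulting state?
Branch: ELSE, Final state: b=4, x=8

Evaluating condition: b is odd
Condition is False, so ELSE branch executes
After DOUBLE(b): b=4, x=8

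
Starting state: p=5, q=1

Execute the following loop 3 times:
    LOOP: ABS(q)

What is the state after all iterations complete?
p=5, q=1

Iteration trace:
Start: p=5, q=1
After iteration 1: p=5, q=1
After iteration 2: p=5, q=1
After iteration 3: p=5, q=1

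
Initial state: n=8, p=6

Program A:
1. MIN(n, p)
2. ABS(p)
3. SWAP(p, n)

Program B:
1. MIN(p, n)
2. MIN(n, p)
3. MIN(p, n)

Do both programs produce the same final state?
Yes

Program A final state: n=6, p=6
Program B final state: n=6, p=6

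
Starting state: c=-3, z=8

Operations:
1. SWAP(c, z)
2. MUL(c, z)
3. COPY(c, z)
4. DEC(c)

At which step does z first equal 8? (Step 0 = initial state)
Step 0

Tracing z:
Initial: z = 8 ← first occurrence
After step 1: z = -3
After step 2: z = -3
After step 3: z = -3
After step 4: z = -3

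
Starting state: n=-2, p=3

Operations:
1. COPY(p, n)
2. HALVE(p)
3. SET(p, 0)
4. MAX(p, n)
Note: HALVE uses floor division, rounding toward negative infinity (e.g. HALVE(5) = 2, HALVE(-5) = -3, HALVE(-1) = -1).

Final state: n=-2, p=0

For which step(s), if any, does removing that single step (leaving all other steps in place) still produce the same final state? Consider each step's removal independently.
Step(s) 1, 2, 4

Testing removal of each single step:
Without step 1: final = n=-2, p=0 (same)
Without step 2: final = n=-2, p=0 (same)
Without step 3: final = n=-2, p=-1 (different)
Without step 4: final = n=-2, p=0 (same)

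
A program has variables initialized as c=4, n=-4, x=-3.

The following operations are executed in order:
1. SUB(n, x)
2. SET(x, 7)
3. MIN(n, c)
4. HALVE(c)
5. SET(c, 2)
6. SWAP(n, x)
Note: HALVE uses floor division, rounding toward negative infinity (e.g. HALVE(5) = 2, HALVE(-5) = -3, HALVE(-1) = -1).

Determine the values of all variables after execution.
{c: 2, n: 7, x: -1}

Step-by-step execution:
Initial: c=4, n=-4, x=-3
After step 1 (SUB(n, x)): c=4, n=-1, x=-3
After step 2 (SET(x, 7)): c=4, n=-1, x=7
After step 3 (MIN(n, c)): c=4, n=-1, x=7
After step 4 (HALVE(c)): c=2, n=-1, x=7
After step 5 (SET(c, 2)): c=2, n=-1, x=7
After step 6 (SWAP(n, x)): c=2, n=7, x=-1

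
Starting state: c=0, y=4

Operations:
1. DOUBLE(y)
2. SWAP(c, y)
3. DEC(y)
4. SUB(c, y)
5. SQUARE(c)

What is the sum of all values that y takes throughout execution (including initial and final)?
9

Values of y at each step:
Initial: y = 4
After step 1: y = 8
After step 2: y = 0
After step 3: y = -1
After step 4: y = -1
After step 5: y = -1
Sum = 4 + 8 + 0 + -1 + -1 + -1 = 9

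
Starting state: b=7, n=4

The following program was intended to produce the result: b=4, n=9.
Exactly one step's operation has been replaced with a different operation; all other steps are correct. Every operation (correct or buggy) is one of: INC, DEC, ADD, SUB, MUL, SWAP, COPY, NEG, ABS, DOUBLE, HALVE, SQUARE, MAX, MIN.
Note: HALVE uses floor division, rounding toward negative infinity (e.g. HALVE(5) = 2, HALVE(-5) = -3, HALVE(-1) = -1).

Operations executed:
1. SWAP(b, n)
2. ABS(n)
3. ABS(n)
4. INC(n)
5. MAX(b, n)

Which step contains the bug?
Step 5

Trace with buggy code:
Initial: b=7, n=4
After step 1: b=4, n=7
After step 2: b=4, n=7
After step 3: b=4, n=7
After step 4: b=4, n=8
After step 5: b=8, n=8
Actual final b=8, n=8 ≠ expected b=4, n=9.
Step 5 is the only position where a single-operation replacement can produce the expected result.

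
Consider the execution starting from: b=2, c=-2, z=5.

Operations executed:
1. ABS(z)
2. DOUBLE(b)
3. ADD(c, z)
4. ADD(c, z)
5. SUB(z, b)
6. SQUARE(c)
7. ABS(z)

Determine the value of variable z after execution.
z = 1

Tracing execution:
Step 1: ABS(z) → z = 5
Step 2: DOUBLE(b) → z = 5
Step 3: ADD(c, z) → z = 5
Step 4: ADD(c, z) → z = 5
Step 5: SUB(z, b) → z = 1
Step 6: SQUARE(c) → z = 1
Step 7: ABS(z) → z = 1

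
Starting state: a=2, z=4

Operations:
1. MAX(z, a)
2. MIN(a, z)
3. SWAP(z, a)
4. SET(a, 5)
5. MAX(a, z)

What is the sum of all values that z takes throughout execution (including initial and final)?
18

Values of z at each step:
Initial: z = 4
After step 1: z = 4
After step 2: z = 4
After step 3: z = 2
After step 4: z = 2
After step 5: z = 2
Sum = 4 + 4 + 4 + 2 + 2 + 2 = 18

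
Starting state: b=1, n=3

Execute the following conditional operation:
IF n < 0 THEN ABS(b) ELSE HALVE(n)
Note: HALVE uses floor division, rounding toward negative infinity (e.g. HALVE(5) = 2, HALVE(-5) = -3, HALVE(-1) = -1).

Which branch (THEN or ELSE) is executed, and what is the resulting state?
Branch: ELSE, Final state: b=1, n=1

Evaluating condition: n < 0
n = 3
Condition is False, so ELSE branch executes
After HALVE(n): b=1, n=1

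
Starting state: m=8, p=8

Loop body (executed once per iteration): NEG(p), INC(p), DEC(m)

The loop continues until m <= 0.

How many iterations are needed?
8

Tracing iterations:
Initial: m=8, p=8
After iteration 1: m=7, p=-7
After iteration 2: m=6, p=8
After iteration 3: m=5, p=-7
After iteration 4: m=4, p=8
After iteration 5: m=3, p=-7
After iteration 6: m=2, p=8
After iteration 7: m=1, p=-7
After iteration 8: m=0, p=8
m <= 0 now holds, so the loop exits after 8 iterations.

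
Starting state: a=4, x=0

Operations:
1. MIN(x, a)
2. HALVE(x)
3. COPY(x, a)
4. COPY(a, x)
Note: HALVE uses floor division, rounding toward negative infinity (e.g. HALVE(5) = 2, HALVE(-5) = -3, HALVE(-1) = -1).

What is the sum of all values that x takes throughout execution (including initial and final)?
8

Values of x at each step:
Initial: x = 0
After step 1: x = 0
After step 2: x = 0
After step 3: x = 4
After step 4: x = 4
Sum = 0 + 0 + 0 + 4 + 4 = 8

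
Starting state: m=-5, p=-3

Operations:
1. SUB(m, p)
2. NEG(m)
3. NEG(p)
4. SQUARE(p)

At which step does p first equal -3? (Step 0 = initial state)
Step 0

Tracing p:
Initial: p = -3 ← first occurrence
After step 1: p = -3
After step 2: p = -3
After step 3: p = 3
After step 4: p = 9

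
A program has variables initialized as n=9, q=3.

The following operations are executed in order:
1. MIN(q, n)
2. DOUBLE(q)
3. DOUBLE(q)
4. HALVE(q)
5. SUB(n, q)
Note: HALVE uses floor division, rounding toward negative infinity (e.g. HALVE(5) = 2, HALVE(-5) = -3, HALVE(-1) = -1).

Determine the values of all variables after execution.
{n: 3, q: 6}

Step-by-step execution:
Initial: n=9, q=3
After step 1 (MIN(q, n)): n=9, q=3
After step 2 (DOUBLE(q)): n=9, q=6
After step 3 (DOUBLE(q)): n=9, q=12
After step 4 (HALVE(q)): n=9, q=6
After step 5 (SUB(n, q)): n=3, q=6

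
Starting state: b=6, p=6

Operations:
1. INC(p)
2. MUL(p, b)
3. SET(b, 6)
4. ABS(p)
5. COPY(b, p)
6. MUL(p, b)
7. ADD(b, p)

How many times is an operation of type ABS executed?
1

Counting ABS operations:
Step 4: ABS(p) ← ABS
Total: 1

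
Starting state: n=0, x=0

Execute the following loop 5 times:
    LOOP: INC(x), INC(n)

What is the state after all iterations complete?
n=5, x=5

Iteration trace:
Start: n=0, x=0
After iteration 1: n=1, x=1
After iteration 2: n=2, x=2
After iteration 3: n=3, x=3
After iteration 4: n=4, x=4
After iteration 5: n=5, x=5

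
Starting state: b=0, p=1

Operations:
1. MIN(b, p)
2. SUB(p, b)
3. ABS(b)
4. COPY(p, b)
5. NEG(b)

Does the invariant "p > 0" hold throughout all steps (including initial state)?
No, violated after step 4

The invariant is violated after step 4.

State at each step:
Initial: b=0, p=1
After step 1: b=0, p=1
After step 2: b=0, p=1
After step 3: b=0, p=1
After step 4: b=0, p=0
After step 5: b=0, p=0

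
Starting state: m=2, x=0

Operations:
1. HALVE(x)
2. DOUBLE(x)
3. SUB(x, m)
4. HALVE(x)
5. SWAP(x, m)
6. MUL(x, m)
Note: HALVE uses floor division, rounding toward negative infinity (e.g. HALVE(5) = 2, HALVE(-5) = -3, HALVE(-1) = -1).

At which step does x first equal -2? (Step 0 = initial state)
Step 3

Tracing x:
Initial: x = 0
After step 1: x = 0
After step 2: x = 0
After step 3: x = -2 ← first occurrence
After step 4: x = -1
After step 5: x = 2
After step 6: x = -2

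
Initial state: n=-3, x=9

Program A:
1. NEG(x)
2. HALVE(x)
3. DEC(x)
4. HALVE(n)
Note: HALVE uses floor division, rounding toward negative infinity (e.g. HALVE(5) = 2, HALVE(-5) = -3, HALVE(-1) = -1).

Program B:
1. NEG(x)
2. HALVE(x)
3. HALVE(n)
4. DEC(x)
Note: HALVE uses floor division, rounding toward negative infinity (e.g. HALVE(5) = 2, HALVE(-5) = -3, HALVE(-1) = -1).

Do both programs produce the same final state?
Yes

Program A final state: n=-2, x=-6
Program B final state: n=-2, x=-6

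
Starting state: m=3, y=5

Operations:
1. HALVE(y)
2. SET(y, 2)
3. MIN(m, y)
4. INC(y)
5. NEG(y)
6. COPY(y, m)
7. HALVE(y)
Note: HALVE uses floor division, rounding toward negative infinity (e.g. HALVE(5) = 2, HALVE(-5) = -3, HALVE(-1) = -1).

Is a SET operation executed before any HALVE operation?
No

First SET: step 2
First HALVE: step 1
Since 2 > 1, HALVE comes first.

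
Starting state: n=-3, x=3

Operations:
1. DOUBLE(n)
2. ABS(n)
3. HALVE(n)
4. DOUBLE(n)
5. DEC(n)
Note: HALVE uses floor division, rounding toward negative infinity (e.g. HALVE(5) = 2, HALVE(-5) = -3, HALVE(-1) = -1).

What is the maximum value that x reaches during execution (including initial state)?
3

Values of x at each step:
Initial: x = 3 ← maximum
After step 1: x = 3
After step 2: x = 3
After step 3: x = 3
After step 4: x = 3
After step 5: x = 3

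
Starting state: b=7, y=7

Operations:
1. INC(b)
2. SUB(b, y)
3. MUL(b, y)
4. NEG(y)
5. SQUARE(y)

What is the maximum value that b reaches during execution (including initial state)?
8

Values of b at each step:
Initial: b = 7
After step 1: b = 8 ← maximum
After step 2: b = 1
After step 3: b = 7
After step 4: b = 7
After step 5: b = 7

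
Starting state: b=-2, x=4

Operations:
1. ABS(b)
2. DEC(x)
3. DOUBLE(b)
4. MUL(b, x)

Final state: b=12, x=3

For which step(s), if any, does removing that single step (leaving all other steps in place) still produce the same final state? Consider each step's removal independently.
None - removing any single step changes the final result

Testing removal of each single step:
Without step 1: final = b=-12, x=3 (different)
Without step 2: final = b=16, x=4 (different)
Without step 3: final = b=6, x=3 (different)
Without step 4: final = b=4, x=3 (different)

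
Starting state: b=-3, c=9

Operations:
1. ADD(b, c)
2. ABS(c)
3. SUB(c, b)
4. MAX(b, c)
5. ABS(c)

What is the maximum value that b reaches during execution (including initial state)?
6

Values of b at each step:
Initial: b = -3
After step 1: b = 6 ← maximum
After step 2: b = 6
After step 3: b = 6
After step 4: b = 6
After step 5: b = 6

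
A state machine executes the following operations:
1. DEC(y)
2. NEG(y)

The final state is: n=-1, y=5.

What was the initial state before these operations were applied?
n=-1, y=-4

Working backwards:
Final state: n=-1, y=5
Before step 2 (NEG(y)): n=-1, y=-5
Before step 1 (DEC(y)): n=-1, y=-4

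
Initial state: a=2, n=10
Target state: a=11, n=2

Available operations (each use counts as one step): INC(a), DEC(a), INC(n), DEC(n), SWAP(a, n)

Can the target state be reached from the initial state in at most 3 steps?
Yes

Path (2 steps): INC(n) → SWAP(a, n)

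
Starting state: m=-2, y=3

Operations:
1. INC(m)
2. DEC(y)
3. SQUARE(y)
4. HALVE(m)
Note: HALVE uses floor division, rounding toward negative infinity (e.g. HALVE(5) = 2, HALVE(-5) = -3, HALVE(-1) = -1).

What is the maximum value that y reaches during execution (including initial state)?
4

Values of y at each step:
Initial: y = 3
After step 1: y = 3
After step 2: y = 2
After step 3: y = 4 ← maximum
After step 4: y = 4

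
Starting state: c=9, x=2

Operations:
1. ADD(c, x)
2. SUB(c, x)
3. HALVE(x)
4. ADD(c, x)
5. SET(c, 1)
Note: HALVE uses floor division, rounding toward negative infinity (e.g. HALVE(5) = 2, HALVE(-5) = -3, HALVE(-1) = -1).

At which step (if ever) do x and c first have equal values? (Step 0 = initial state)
Step 5

x and c first become equal after step 5.

Comparing values at each step:
Initial: x=2, c=9
After step 1: x=2, c=11
After step 2: x=2, c=9
After step 3: x=1, c=9
After step 4: x=1, c=10
After step 5: x=1, c=1 ← equal!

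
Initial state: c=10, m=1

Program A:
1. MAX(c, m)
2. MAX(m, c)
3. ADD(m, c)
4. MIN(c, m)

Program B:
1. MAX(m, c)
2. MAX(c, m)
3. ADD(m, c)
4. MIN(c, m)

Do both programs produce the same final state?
Yes

Program A final state: c=10, m=20
Program B final state: c=10, m=20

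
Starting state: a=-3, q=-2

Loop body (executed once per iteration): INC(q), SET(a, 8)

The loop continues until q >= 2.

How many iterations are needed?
4

Tracing iterations:
Initial: a=-3, q=-2
After iteration 1: a=8, q=-1
After iteration 2: a=8, q=0
After iteration 3: a=8, q=1
After iteration 4: a=8, q=2
q >= 2 now holds, so the loop exits after 4 iterations.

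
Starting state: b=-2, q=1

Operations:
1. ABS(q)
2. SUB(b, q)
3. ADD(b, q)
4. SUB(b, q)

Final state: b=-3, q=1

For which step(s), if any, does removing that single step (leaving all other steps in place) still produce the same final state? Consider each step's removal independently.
Step(s) 1

Testing removal of each single step:
Without step 1: final = b=-3, q=1 (same)
Without step 2: final = b=-2, q=1 (different)
Without step 3: final = b=-4, q=1 (different)
Without step 4: final = b=-2, q=1 (different)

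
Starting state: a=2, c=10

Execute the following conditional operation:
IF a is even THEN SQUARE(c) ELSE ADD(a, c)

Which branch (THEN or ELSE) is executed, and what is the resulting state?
Branch: THEN, Final state: a=2, c=100

Evaluating condition: a is even
Condition is True, so THEN branch executes
After SQUARE(c): a=2, c=100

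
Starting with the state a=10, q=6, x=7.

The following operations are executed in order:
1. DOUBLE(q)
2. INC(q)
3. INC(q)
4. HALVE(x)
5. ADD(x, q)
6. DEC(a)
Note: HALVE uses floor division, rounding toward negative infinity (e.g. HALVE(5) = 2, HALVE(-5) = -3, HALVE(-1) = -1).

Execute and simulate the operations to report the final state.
{a: 9, q: 14, x: 17}

Step-by-step execution:
Initial: a=10, q=6, x=7
After step 1 (DOUBLE(q)): a=10, q=12, x=7
After step 2 (INC(q)): a=10, q=13, x=7
After step 3 (INC(q)): a=10, q=14, x=7
After step 4 (HALVE(x)): a=10, q=14, x=3
After step 5 (ADD(x, q)): a=10, q=14, x=17
After step 6 (DEC(a)): a=9, q=14, x=17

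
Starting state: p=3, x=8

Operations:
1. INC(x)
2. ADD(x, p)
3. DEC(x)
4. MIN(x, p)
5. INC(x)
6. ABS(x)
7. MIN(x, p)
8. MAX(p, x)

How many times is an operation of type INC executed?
2

Counting INC operations:
Step 1: INC(x) ← INC
Step 5: INC(x) ← INC
Total: 2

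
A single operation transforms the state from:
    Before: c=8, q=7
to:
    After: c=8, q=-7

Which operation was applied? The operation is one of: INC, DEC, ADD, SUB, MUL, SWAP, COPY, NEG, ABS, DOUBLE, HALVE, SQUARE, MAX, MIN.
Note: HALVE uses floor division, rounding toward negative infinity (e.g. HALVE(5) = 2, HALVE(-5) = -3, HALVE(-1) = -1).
NEG(q)

Analyzing the change:
Before: c=8, q=7
After: c=8, q=-7
Variable q changed from 7 to -7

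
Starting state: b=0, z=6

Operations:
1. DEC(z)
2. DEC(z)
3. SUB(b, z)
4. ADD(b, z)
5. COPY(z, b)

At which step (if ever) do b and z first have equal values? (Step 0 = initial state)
Step 5

b and z first become equal after step 5.

Comparing values at each step:
Initial: b=0, z=6
After step 1: b=0, z=5
After step 2: b=0, z=4
After step 3: b=-4, z=4
After step 4: b=0, z=4
After step 5: b=0, z=0 ← equal!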